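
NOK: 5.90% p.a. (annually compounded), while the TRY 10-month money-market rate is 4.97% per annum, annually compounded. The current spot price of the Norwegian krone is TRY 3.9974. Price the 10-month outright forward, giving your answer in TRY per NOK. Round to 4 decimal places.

3.9681

T = 10/12 years.
TRY growth factor: (1 + 0.0497)^(10/12) = 1.0412484.
NOK growth factor: (1 + 0.0590)^(10/12) = 1.0489303.
So F = 3.9974 × 1.0412484 / 1.0489303 = 3.968125 (TRY/NOK).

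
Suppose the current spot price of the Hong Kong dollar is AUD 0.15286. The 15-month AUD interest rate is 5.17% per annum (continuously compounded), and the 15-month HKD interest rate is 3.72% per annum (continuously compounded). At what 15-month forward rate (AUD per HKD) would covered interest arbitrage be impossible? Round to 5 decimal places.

T = 15/12 years.
AUD growth factor: e^(0.0517×15/12) = 1.0667589.
HKD accumulates by e^(0.0372×15/12) = 1.0475981.
So F = 0.15286 × 1.0667589 / 1.0475981 = 0.1556558 (AUD/HKD).

0.15566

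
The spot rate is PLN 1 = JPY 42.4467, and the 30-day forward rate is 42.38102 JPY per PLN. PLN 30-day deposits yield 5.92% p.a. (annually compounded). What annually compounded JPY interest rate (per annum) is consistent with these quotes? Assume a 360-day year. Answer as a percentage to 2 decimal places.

T = 30/360 years.
CIP gives F = S · g_JPY/g_PLN, so g_JPY/g_PLN = 42.38102/42.4467 = 0.9984526.
The PLN side grows by (1 + 0.0592)^(30/360) = 1.0048043.
Hence g_JPY = 1.0032495.
Annualise: 1.0032495^(360/30) − 1 = 0.039699 = 3.97%.

3.97%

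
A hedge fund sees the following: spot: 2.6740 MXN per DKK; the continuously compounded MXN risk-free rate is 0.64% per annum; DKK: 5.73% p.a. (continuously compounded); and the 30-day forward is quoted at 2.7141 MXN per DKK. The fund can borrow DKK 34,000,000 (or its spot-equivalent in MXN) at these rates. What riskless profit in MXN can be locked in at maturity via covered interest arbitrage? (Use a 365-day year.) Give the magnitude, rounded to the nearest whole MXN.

T = 30/365 years.
Route A — deposit DKK, sell forward: 34,000,000 × 1.0047206966 × 2.7141 = MXN 92,715,023.05.
Route B — convert at spot, deposit MXN: 34,000,000 × 2.6740 × 1.0005261658 = MXN 90,963,836.89.
The quoted forward overvalues DKK, so borrow MXN, buy DKK at spot, deposit the DKK at 5.73%, and sell the proceeds forward at 2.7141.
Arbitrage profit = |92,715,023.05 − 90,963,836.89| = MXN 1,751,186.

MXN 1,751,186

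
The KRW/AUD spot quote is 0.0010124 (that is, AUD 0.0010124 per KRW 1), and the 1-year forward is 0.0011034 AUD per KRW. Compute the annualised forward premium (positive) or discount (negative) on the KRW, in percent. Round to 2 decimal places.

T = 1 year.
Period premium: (0.0011034 − 0.0010124)/0.0010124 = 0.0898854.
Annualise by dividing by T: 0.0898854 / 1 = 0.089885 → 8.99%.

+8.99%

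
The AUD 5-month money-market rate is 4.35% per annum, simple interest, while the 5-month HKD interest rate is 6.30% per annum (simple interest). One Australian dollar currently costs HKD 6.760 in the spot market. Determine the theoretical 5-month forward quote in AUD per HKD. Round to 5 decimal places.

0.14676

T = 5/12 years.
Growth of 1 HKD over T: 1 + 0.0630×5/12 = 1.026250.
AUD accumulates by 1 + 0.0435×5/12 = 1.018125.
Forward (HKD per AUD) = 6.76 × 1.026250 / 1.018125 = 6.813947.
Quoted the other way: 1/6.813947 = 0.14676 AUD per HKD.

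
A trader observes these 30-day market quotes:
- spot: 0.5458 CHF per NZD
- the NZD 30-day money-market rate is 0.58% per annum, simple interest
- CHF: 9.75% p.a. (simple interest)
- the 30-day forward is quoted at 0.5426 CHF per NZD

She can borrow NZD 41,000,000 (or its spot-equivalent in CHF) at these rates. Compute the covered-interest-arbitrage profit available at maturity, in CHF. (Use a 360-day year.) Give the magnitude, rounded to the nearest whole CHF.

T = 30/360 years.
Keep in NZD, deliver into the forward: 41,000,000·1.0004833333·0.5426 = CHF 22,257,352.52.
Swap to CHF now, deposit: 41,000,000·0.5458·1.008125 = CHF 22,559,619.63.
The quoted forward undervalues NZD, so borrow NZD, convert to CHF at spot, deposit the CHF at 9.75%, and buy NZD forward at 0.5426 to cover the loan.
Profit = 22,559,619.63 − 22,257,352.52 = CHF 302,267.

CHF 302,267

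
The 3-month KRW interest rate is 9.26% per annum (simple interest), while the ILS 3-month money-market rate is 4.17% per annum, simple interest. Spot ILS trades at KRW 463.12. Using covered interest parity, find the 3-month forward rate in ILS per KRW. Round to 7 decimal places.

0.0021324

T = 3/12 years.
KRW growth factor: 1 + 0.0926×3/12 = 1.023150.
Growth of 1 ILS over T: 1 + 0.0417×3/12 = 1.010425.
So F = 463.12 × 1.023150 / 1.010425 = 468.9524 (KRW/ILS).
Quoted the other way: 1/468.9524 = 0.0021324 ILS per KRW.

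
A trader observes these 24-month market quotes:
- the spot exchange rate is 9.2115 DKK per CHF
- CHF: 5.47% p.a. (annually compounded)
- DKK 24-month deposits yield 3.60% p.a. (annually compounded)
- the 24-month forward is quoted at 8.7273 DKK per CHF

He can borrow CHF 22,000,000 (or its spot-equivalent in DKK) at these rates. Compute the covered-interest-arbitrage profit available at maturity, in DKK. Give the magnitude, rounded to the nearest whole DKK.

T = 2 years.
Invest the CHF and cover forward: 22,000,000 × 1.11239209 × 8.7273 = DKK 213,579,948.72.
Convert at spot and invest in DKK: 22,000,000 × 9.2115 × 1.073296 = DKK 217,506,654.29.
The quoted forward undervalues CHF, so borrow CHF, convert to DKK at spot, deposit the DKK at 3.60%, and buy CHF forward at 8.7273 to cover the loan.
Profit = 217,506,654.29 − 213,579,948.72 = DKK 3,926,706.

DKK 3,926,706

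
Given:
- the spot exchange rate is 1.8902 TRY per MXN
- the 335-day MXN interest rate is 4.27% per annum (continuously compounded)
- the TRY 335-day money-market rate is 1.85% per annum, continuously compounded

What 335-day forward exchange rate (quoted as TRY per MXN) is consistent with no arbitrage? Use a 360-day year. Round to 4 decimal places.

T = 335/360 years.
Growth of 1 TRY over T: e^(0.0185×335/360) = 1.0173643.
Growth of 1 MXN over T: e^(0.0427×335/360) = 1.0405347.
CIP: F = S · (grow TRY)/(grow MXN) = 1.8902 × 1.0173643/1.0405347 = 1.848109 TRY per MXN.

1.8481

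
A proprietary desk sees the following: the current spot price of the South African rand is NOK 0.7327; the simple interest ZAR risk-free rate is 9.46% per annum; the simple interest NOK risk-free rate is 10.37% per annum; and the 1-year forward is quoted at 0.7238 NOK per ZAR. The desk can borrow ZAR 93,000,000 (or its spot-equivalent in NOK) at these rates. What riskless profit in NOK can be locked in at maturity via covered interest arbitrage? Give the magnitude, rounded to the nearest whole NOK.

T = 1 year.
Invest the ZAR and cover forward: 93,000,000 × 1.094600 × 0.7238 = NOK 73,681,247.64.
Convert at spot and invest in NOK: 93,000,000 × 0.7327 × 1.103700 = NOK 75,207,332.07.
The quoted forward undervalues ZAR, so borrow ZAR, convert to NOK at spot, deposit the NOK at 10.37%, and buy ZAR forward at 0.7238 to cover the loan.
Arbitrage profit = |73,681,247.64 − 75,207,332.07| = NOK 1,526,084.

NOK 1,526,084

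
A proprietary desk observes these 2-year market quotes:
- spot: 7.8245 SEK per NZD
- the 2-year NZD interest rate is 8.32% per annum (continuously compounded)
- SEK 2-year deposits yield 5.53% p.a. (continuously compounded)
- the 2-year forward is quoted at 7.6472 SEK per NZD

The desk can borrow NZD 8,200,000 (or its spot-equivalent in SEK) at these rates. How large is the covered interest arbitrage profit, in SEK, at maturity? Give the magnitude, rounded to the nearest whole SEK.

SEK 2,395,471

T = 2 years.
Route A — deposit NZD, sell forward: 8,200,000 × 1.1810454254 × 7.6472 = SEK 74,059,862.73.
Route B — convert at spot, deposit SEK: 8,200,000 × 7.8245 × 1.1169480383 = SEK 71,664,391.39.
The quoted forward overvalues NZD, so borrow SEK, buy NZD at spot, deposit the NZD at 8.32%, and sell the proceeds forward at 7.6472.
Profit = 74,059,862.73 − 71,664,391.39 = SEK 2,395,471.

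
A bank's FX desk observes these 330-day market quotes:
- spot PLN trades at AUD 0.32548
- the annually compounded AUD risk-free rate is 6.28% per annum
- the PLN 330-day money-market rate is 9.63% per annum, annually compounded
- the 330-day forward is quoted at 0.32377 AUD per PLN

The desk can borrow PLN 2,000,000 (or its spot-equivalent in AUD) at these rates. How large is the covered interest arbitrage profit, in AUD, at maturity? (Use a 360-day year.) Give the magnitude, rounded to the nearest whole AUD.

AUD 16,142

T = 330/360 years.
Keep in PLN, deliver into the forward: 2,000,000·1.08793253·0.32377 = AUD 704,479.83.
Swap to AUD now, deposit: 2,000,000·0.32548·1.05741934 = AUD 688,337.69.
The quoted forward overvalues PLN, so borrow AUD, buy PLN at spot, deposit the PLN at 9.63%, and sell the proceeds forward at 0.32377.
Arbitrage profit = |704,479.83 − 688,337.69| = AUD 16,142.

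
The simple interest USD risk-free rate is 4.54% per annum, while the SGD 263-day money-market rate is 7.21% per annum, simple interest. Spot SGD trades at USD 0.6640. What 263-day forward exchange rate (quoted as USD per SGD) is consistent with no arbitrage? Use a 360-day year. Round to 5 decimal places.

0.65170

T = 263/360 years.
Growth of 1 USD over T: 1 + 0.0454×263/360 = 1.0331672.
SGD growth factor: 1 + 0.0721×263/360 = 1.0526731.
Forward (USD per SGD) = 0.664 × 1.0331672 / 1.0526731 = 0.6516962.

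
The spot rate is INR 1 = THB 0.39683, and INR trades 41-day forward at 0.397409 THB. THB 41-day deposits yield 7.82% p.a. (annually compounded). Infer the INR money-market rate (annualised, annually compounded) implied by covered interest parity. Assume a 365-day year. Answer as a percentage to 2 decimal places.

6.43%

T = 41/365 years.
By CIP, F/S equals the THB-to-INR growth ratio: 0.397409/0.39683 = 1.0014591.
THB growth factor: (1 + 0.0782)^(41/365) = 1.0084934.
So the INR growth factor = 1.0070241.
Annualise: 1.0070241^(365/41) − 1 = 0.064295 = 6.43%.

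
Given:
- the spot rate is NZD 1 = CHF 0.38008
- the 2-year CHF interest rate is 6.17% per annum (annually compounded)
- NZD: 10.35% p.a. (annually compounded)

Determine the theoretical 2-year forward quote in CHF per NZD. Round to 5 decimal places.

T = 2 years.
CHF accumulates by (1 + 0.0617)^2 = 1.1272069.
Growth of 1 NZD over T: (1 + 0.1035)^2 = 1.2177122.
Forward (CHF per NZD) = 0.38008 × 1.1272069 / 1.2177122 = 0.3518309.

0.35183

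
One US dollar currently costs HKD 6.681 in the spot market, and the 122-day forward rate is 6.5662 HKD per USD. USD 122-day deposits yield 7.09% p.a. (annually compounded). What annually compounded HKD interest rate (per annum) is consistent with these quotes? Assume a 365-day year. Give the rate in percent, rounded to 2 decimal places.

T = 122/365 years.
CIP gives F = S · g_HKD/g_USD, so g_HKD/g_USD = 6.5662/6.681 = 0.9828169.
USD growth factor: (1 + 0.0709)^(122/365) = 1.0231598.
So the HKD growth factor = 1.0055787.
r = 1.0055787^(365/122) − 1 = 0.016783 → 1.68%.

1.68%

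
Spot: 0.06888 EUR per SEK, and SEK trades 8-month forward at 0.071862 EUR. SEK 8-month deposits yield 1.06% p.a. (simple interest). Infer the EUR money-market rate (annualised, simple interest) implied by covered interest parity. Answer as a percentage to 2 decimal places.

T = 8/12 years.
CIP gives F = S · g_EUR/g_SEK, so g_EUR/g_SEK = 0.071862/0.06888 = 1.0432927.
SEK growth factor: 1 + 0.0106×8/12 = 1.0070667.
That pins the EUR growth at 1.0506653.
(1.0506653 − 1)/T = 0.075998, i.e. 7.60%.

7.60%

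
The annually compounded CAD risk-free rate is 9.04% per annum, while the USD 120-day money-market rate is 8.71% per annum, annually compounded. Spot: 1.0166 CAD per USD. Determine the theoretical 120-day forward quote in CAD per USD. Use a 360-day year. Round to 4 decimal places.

T = 120/360 years.
CAD accumulates by (1 + 0.0904)^(120/360) = 1.0292683.
USD accumulates by (1 + 0.0871)^(120/360) = 1.028229.
So F = 1.0166 × 1.0292683 / 1.028229 = 1.017628 (CAD/USD).

1.0176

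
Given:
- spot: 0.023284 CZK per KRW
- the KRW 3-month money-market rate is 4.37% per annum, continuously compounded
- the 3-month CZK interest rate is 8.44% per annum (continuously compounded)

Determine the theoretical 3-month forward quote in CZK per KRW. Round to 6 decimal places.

0.023522

T = 3/12 years.
CZK accumulates by e^(0.0844×3/12) = 1.0213242.
KRW accumulates by e^(0.0437×3/12) = 1.0109849.
So F = 0.023284 × 1.0213242 / 1.0109849 = 0.02352212 (CZK/KRW).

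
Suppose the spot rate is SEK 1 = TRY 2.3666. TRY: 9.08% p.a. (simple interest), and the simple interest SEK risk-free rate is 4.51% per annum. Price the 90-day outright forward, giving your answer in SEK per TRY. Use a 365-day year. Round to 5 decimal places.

0.41789

T = 90/365 years.
TRY growth factor: 1 + 0.0908×90/365 = 1.022389.
Growth of 1 SEK over T: 1 + 0.0451×90/365 = 1.0111205.
CIP: F = S · (grow TRY)/(grow SEK) = 2.3666 × 1.022389/1.0111205 = 2.392975 TRY per SEK.
Invert for SEK per TRY: 1 / 2.392975 = 0.41789.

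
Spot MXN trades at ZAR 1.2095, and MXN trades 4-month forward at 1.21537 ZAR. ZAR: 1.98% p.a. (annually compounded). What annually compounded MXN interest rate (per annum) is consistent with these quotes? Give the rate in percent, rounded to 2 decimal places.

0.51%

T = 4/12 years.
F/S = 1.21537/1.2095 = 1.0048532 = (growth of ZAR) / (growth of MXN).
ZAR growth factor: (1 + 0.0198)^(4/12) = 1.0065569.
That pins the MXN growth at 1.0016955.
r = 1.0016955^(12/4) − 1 = 0.005095 → 0.51%.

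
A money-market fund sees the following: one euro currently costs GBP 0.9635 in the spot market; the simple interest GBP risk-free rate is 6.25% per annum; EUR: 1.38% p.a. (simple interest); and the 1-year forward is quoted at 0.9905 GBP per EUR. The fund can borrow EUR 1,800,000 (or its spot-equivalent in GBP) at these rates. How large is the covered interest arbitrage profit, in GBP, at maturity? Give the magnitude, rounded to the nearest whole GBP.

GBP 35,190

T = 1 year.
Route A — deposit EUR, sell forward: 1,800,000 × 1.013800 × 0.9905 = GBP 1,807,504.02.
Route B — convert at spot, deposit GBP: 1,800,000 × 0.9635 × 1.062500 = GBP 1,842,693.75.
The quoted forward undervalues EUR, so borrow EUR, convert to GBP at spot, deposit the GBP at 6.25%, and buy EUR forward at 0.9905 to cover the loan.
Profit = 1,842,693.75 − 1,807,504.02 = GBP 35,190.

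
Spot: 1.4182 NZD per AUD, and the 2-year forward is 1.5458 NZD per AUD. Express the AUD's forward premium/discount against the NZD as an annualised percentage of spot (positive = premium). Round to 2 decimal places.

T = 2 years.
(F − S)/S = (1.5458 − 1.4182)/1.4182 = 0.0899732.
×(1/T) gives 4.50% p.a.

+4.50%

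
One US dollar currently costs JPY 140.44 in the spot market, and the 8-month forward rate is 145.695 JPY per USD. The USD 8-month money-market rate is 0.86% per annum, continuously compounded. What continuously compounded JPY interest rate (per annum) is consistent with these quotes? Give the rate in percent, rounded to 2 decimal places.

6.37%

T = 8/12 years.
F/S = 145.695/140.44 = 1.0374181 = (growth of JPY) / (growth of USD).
USD growth factor: e^(0.0086×8/12) = 1.0057498.
So the JPY growth factor = 1.043383.
r = ln(1.043383)/(8/12) = 0.063702 → 6.37%.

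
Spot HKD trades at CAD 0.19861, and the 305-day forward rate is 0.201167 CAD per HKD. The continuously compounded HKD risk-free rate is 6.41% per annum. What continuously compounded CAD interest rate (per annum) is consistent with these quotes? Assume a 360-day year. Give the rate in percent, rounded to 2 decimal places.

7.92%

T = 305/360 years.
By CIP, F/S equals the CAD-to-HKD growth ratio: 0.201167/0.19861 = 1.0128745.
HKD growth factor: e^(0.0641×305/360) = 1.0558086.
So the CAD growth factor = 1.0694016.
r = ln(1.0694016)/(305/360) = 0.079199 → 7.92%.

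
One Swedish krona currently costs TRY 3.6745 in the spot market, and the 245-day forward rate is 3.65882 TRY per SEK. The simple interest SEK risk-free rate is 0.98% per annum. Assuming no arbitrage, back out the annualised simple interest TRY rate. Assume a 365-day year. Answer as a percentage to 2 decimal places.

T = 245/365 years.
CIP gives F = S · g_TRY/g_SEK, so g_TRY/g_SEK = 3.65882/3.6745 = 0.9957328.
SEK growth factor: 1 + 0.0098×245/365 = 1.0065781.
Hence g_TRY = 1.0022828.
r = (1.0022828 − 1)/(245/365) = 0.003401 → 0.34%.

0.34%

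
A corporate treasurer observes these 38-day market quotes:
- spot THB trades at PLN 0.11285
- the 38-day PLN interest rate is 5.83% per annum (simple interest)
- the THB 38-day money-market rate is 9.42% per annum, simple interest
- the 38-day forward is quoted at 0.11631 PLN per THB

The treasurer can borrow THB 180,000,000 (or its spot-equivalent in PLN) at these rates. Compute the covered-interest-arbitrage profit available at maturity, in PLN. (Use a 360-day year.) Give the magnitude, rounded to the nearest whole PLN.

PLN 705,968

T = 38/360 years.
Keep in THB, deliver into the forward: 180,000,000·1.0099433333·0.11631 = PLN 21,143,971.64.
Swap to PLN now, deposit: 180,000,000·0.11285·1.0061538889 = PLN 20,438,003.95.
The quoted forward overvalues THB, so borrow PLN, buy THB at spot, deposit the THB at 9.42%, and sell the proceeds forward at 0.11631.
Arbitrage profit = |21,143,971.64 − 20,438,003.95| = PLN 705,968.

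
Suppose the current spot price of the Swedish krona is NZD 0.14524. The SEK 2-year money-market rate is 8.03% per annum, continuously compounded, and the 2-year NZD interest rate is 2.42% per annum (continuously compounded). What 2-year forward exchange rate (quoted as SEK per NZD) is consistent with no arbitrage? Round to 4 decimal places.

T = 2 years.
NZD growth factor: e^(0.0242×2) = 1.0495904.
Growth of 1 SEK over T: e^(0.0803×2) = 1.1742152.
CIP: F = S · (grow NZD)/(grow SEK) = 0.14524 × 1.0495904/1.1742152 = 0.1298250 NZD per SEK.
Quoted the other way: 1/0.1298250 = 7.7027 SEK per NZD.

7.7027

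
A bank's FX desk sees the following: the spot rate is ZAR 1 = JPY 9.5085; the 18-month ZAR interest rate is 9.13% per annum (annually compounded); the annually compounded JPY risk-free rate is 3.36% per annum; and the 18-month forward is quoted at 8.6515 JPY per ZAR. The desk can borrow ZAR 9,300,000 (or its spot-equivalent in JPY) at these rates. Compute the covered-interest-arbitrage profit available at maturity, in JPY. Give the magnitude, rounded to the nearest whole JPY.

T = 18/12 years.
Keep in ZAR, deliver into the forward: 9,300,000·1.1400298761·8.6515 = JPY 91,725,606.80.
Swap to JPY now, deposit: 9,300,000·9.5085·1.0508210186 = JPY 92,923,104.39.
The quoted forward undervalues ZAR, so borrow ZAR, convert to JPY at spot, deposit the JPY at 3.36%, and buy ZAR forward at 8.6515 to cover the loan.
Profit = 92,923,104.39 − 91,725,606.80 = JPY 1,197,498.

JPY 1,197,498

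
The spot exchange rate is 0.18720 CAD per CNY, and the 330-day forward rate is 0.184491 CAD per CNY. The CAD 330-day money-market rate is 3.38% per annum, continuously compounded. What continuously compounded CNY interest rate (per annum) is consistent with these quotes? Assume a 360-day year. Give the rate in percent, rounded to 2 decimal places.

4.97%

T = 330/360 years.
F/S = 0.184491/0.1872 = 0.9855288 = (growth of CAD) / (growth of CNY).
CAD growth factor: e^(0.0338×330/360) = 1.0314683.
Hence g_CNY = 1.0466141.
r = ln(1.0466141)/(330/360) = 0.049702 → 4.97%.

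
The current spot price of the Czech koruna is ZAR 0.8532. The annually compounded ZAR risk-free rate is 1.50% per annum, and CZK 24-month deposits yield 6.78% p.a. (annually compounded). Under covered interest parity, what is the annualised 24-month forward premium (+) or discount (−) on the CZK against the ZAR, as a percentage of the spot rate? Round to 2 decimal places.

-4.82%

T = 2 years.
CIP forward (ZAR per CZK) = 0.8532 × 1.030225/1.1401968 = 0.7709090.
Annualised premium = (F − S)/S × (1/T) = (0.7709090 − 0.8532)/0.8532 ÷ 2 = -4.82%.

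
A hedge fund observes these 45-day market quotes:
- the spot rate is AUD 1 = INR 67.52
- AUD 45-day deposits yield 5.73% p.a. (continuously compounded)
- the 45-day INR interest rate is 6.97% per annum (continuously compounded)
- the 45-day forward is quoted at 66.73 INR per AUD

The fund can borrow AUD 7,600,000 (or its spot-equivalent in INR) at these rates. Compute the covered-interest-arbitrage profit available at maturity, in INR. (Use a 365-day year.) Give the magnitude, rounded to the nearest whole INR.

T = 45/365 years.
Keep in AUD, deliver into the forward: 7,600,000·1.00708939518·66.73 = INR 510,743,372.59.
Swap to INR now, deposit: 7,600,000·67.52·1.00863017779 = INR 517,580,592.99.
The quoted forward undervalues AUD, so borrow AUD, convert to INR at spot, deposit the INR at 6.97%, and buy AUD forward at 66.73 to cover the loan.
Profit = 517,580,592.99 − 510,743,372.59 = INR 6,837,220.

INR 6,837,220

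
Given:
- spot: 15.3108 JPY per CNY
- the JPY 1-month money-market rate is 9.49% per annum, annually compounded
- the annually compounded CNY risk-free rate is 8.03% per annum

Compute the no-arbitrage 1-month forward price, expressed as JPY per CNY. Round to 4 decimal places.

15.3279

T = 1/12 years.
Growth of 1 JPY over T: (1 + 0.0949)^(1/12) = 1.00758387.
CNY growth factor: (1 + 0.0803)^(1/12) = 1.00645732.
CIP: F = S · (grow JPY)/(grow CNY) = 15.3108 × 1.00758387/1.00645732 = 15.327938 JPY per CNY.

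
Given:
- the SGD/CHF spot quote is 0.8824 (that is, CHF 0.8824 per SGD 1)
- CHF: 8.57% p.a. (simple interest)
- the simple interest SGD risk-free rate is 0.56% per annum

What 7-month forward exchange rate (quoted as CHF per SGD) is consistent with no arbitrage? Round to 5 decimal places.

T = 7/12 years.
CHF growth factor: 1 + 0.0857×7/12 = 1.0499917.
SGD growth factor: 1 + 0.0056×7/12 = 1.0032667.
CIP: F = S · (grow CHF)/(grow SGD) = 0.8824 × 1.0499917/1.0032667 = 0.9234959 CHF per SGD.

0.92350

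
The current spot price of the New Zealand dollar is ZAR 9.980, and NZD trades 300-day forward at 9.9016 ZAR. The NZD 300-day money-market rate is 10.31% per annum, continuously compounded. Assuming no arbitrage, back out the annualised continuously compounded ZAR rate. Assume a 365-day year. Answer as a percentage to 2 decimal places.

T = 300/365 years.
F/S = 9.9016/9.98 = 0.9921443 = (growth of ZAR) / (growth of NZD).
The NZD side grows by e^(0.1031×300/365) = 1.0884337.
That pins the ZAR growth at 1.0798833.
Take logs: ln 1.0798833 / (300/365) = 0.093504, so 9.35%.

9.35%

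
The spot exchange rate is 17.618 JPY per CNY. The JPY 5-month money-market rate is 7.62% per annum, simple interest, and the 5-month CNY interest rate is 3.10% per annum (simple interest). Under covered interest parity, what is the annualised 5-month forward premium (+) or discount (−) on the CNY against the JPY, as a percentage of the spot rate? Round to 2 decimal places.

T = 5/12 years.
CIP forward (JPY per CNY) = 17.618 × 1.031750/1.0129167 = 17.945574.
Annualised premium = (F − S)/S × (1/T) = (17.945574 − 17.618)/17.618 ÷ (5/12) = 4.46%.

+4.46%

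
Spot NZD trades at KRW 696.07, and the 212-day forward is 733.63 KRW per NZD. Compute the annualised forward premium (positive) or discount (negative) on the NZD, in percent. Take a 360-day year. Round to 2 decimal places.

+9.16%

T = 212/360 years.
NZD trades forward at +5.39601% vs spot over the period.
×(1/T) gives 9.16% p.a.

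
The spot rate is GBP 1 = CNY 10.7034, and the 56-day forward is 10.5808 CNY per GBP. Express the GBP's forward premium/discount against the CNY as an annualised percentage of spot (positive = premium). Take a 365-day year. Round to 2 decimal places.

-7.47%

T = 56/365 years.
(F − S)/S = (10.5808 − 10.7034)/10.7034 = -0.0114543.
Per annum: -0.0114543 / (56/365) = -0.074657 = -7.47%.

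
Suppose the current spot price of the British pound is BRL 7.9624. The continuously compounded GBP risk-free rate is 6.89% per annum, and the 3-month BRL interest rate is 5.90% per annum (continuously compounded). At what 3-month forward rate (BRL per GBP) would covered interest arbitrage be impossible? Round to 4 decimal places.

T = 3/12 years.
Growth of 1 BRL over T: e^(0.0590×3/12) = 1.0148593.
Growth of 1 GBP over T: e^(0.0689×3/12) = 1.0173742.
CIP: F = S · (grow BRL)/(grow GBP) = 7.9624 × 1.0148593/1.0173742 = 7.942717 BRL per GBP.

7.9427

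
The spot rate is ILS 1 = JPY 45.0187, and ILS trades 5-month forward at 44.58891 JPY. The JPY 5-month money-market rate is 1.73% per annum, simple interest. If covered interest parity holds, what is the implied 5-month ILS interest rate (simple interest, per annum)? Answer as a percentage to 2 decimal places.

4.06%

T = 5/12 years.
F/S = 44.58891/45.0187 = 0.9904531 = (growth of JPY) / (growth of ILS).
The JPY side grows by 1 + 0.0173×5/12 = 1.0072083.
Hence g_ILS = 1.0169167.
(1.0169167 − 1)/T = 0.040600, i.e. 4.06%.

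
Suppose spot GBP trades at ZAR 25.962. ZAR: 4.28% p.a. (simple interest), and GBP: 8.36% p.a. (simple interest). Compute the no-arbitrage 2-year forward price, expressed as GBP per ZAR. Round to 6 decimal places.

T = 2 years.
Growth of 1 ZAR over T: 1 + 0.0428×2 = 1.085600.
GBP growth factor: 1 + 0.0836×2 = 1.167200.
So F = 25.962 × 1.085600 / 1.167200 = 24.14697 (ZAR/GBP).
Quoted the other way: 1/24.14697 = 0.041413 GBP per ZAR.

0.041413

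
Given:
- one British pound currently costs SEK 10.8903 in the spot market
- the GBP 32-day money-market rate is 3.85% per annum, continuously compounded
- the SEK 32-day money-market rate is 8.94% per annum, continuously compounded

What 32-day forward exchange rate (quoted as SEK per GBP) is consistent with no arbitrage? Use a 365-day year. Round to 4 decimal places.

T = 32/365 years.
SEK accumulates by e^(0.0894×32/365) = 1.0078686.
GBP accumulates by e^(0.0385×32/365) = 1.00338105.
CIP: F = S · (grow SEK)/(grow GBP) = 10.8903 × 1.0078686/1.00338105 = 10.939006 SEK per GBP.

10.9390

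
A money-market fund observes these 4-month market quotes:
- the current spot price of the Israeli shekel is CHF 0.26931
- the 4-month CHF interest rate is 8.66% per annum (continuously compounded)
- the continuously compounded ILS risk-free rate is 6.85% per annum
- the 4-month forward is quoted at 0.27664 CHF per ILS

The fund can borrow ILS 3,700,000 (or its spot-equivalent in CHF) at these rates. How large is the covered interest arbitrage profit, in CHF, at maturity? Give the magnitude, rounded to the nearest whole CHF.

T = 4/12 years.
Keep in ILS, deliver into the forward: 3,700,000·1.023096009·0.27664 = CHF 1,047,208.34.
Swap to CHF now, deposit: 3,700,000·0.26931·1.029287347 = CHF 1,025,630.29.
The quoted forward overvalues ILS, so borrow CHF, buy ILS at spot, deposit the ILS at 6.85%, and sell the proceeds forward at 0.27664.
Arbitrage profit = |1,047,208.34 − 1,025,630.29| = CHF 21,578.

CHF 21,578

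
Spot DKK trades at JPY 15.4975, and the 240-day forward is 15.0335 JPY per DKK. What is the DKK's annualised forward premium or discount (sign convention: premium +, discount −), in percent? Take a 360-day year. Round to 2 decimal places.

T = 240/360 years.
Period premium: (15.0335 − 15.4975)/15.4975 = -0.0299403.
Annualise by dividing by T: -0.0299403 / (240/360) = -0.044910 → -4.49%.

-4.49%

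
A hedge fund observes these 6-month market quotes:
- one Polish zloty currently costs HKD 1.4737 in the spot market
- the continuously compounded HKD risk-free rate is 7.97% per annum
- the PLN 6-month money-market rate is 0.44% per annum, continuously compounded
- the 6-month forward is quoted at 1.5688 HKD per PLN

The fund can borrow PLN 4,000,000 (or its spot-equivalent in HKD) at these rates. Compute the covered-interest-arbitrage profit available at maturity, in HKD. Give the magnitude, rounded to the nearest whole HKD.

HKD 154,570

T = 6/12 years.
Route A — deposit PLN, sell forward: 4,000,000 × 1.002202422 × 1.5688 = HKD 6,289,020.64.
Route B — convert at spot, deposit HKD: 4,000,000 × 1.4737 × 1.040654664 = HKD 6,134,451.11.
The quoted forward overvalues PLN, so borrow HKD, buy PLN at spot, deposit the PLN at 0.44%, and sell the proceeds forward at 1.5688.
Arbitrage profit = |6,289,020.64 − 6,134,451.11| = HKD 154,570.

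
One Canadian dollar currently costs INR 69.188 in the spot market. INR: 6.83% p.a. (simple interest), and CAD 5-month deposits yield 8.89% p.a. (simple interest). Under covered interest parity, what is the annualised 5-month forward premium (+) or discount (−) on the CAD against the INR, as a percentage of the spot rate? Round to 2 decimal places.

-1.99%

T = 5/12 years.
F = S · g_INR/g_CAD = 69.188 × 1.0284583/1.0370417 = 68.615344.
(F − S)/S ÷ T = (68.615344 − 69.188)/69.188/(5/12) = -0.019864 → -1.99%.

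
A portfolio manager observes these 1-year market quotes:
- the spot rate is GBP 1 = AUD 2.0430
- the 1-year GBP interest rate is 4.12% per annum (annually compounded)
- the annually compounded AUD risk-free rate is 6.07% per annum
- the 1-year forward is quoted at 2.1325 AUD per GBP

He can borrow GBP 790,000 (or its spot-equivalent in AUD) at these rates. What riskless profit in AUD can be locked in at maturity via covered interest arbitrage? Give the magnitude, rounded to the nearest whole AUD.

T = 1 year.
Route A — deposit GBP, sell forward: 790,000 × 1.041200 × 2.1325 = AUD 1,754,083.61.
Route B — convert at spot, deposit AUD: 790,000 × 2.0430 × 1.060700 = AUD 1,711,937.98.
The quoted forward overvalues GBP, so borrow AUD, buy GBP at spot, deposit the GBP at 4.12%, and sell the proceeds forward at 2.1325.
Arbitrage profit = |1,754,083.61 − 1,711,937.98| = AUD 42,146.

AUD 42,146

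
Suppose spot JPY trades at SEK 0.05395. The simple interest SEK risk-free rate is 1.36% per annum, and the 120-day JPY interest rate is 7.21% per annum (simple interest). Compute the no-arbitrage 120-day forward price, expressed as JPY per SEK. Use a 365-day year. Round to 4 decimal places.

18.8906

T = 120/365 years.
SEK growth factor: 1 + 0.0136×120/365 = 1.00447123.
JPY accumulates by 1 + 0.0721×120/365 = 1.02370411.
So F = 0.05395 × 1.00447123 / 1.02370411 = 0.052936412 (SEK/JPY).
Invert for JPY per SEK: 1 / 0.052936412 = 18.8906.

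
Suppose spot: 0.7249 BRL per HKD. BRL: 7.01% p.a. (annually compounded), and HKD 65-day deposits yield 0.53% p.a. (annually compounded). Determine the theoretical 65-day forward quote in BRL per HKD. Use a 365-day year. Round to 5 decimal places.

0.73301

T = 65/365 years.
BRL accumulates by (1 + 0.0701)^(65/365) = 1.0121385.
HKD growth factor: (1 + 0.0053)^(65/365) = 1.0009418.
So F = 0.7249 × 1.0121385 / 1.0009418 = 0.7330089 (BRL/HKD).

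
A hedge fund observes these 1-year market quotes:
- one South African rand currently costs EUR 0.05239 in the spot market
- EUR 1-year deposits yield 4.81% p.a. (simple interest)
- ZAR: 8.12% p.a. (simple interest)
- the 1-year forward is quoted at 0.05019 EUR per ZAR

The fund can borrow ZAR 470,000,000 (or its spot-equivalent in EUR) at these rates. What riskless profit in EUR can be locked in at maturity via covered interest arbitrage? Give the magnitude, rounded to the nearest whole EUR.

T = 1 year.
Keep in ZAR, deliver into the forward: 470,000,000·1.081200·0.05019 = EUR 25,504,751.16.
Swap to EUR now, deposit: 470,000,000·0.05239·1.048100 = EUR 25,807,680.73.
The quoted forward undervalues ZAR, so borrow ZAR, convert to EUR at spot, deposit the EUR at 4.81%, and buy ZAR forward at 0.05019 to cover the loan.
The gap between the two covered legs is EUR 302,930.

EUR 302,930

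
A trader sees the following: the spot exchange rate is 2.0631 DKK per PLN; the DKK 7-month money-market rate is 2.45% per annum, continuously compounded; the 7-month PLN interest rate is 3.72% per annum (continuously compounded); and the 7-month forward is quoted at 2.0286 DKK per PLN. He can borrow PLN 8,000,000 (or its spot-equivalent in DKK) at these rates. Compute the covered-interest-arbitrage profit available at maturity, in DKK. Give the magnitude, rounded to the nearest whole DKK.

T = 7/12 years.
Route A — deposit PLN, sell forward: 8,000,000 × 1.0219371573 × 2.0286 = DKK 16,584,813.74.
Route B — convert at spot, deposit DKK: 8,000,000 × 2.0631 × 1.0143942808 = DKK 16,742,374.73.
The quoted forward undervalues PLN, so borrow PLN, convert to DKK at spot, deposit the DKK at 2.45%, and buy PLN forward at 2.0286 to cover the loan.
Profit = 16,742,374.73 − 16,584,813.74 = DKK 157,561.

DKK 157,561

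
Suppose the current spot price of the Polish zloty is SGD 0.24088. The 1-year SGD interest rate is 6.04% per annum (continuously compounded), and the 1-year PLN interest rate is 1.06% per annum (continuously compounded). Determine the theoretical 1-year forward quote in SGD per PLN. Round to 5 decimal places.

0.25318

T = 1 year.
SGD accumulates by e^(0.0604×1) = 1.0622614.
Growth of 1 PLN over T: e^(0.0106×1) = 1.0106564.
CIP: F = S · (grow SGD)/(grow PLN) = 0.24088 × 1.0622614/1.0106564 = 0.2531795 SGD per PLN.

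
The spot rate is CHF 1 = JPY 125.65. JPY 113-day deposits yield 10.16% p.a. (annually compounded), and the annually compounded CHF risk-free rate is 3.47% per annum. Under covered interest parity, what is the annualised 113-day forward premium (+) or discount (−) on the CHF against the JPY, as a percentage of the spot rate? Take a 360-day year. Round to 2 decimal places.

T = 113/360 years.
CIP forward (JPY per CHF) = 125.65 × 1.030839/1.0107648 = 128.14546.
Annualised premium = (F − S)/S × (1/T) = (128.14546 − 125.65)/125.65 ÷ (113/360) = 6.33%.

+6.33%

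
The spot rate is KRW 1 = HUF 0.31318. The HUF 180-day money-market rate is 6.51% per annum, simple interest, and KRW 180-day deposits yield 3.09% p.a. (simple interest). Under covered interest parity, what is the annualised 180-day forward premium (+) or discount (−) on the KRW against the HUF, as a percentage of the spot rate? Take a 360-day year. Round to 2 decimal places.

+3.37%

T = 180/360 years.
CIP forward (HUF per KRW) = 0.31318 × 1.032550/1.015450 = 0.31845390.
Annualised premium = (F − S)/S × (1/T) = (0.31845390 − 0.31318)/0.31318 ÷ (180/360) = 3.37%.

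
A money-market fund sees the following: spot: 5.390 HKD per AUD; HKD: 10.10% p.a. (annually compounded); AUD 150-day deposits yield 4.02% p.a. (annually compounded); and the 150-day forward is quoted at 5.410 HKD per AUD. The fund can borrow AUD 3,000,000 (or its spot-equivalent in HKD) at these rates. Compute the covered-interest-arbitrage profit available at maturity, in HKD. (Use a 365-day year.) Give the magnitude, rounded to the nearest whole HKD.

T = 150/365 years.
Route A — deposit AUD, sell forward: 3,000,000 × 1.0163290088 × 5.410 = HKD 16,495,019.81.
Route B — convert at spot, deposit HKD: 3,000,000 × 5.390 × 1.0403341882 = HKD 16,822,203.82.
The quoted forward undervalues AUD, so borrow AUD, convert to HKD at spot, deposit the HKD at 10.10%, and buy AUD forward at 5.410 to cover the loan.
The gap between the two covered legs is HKD 327,184.

HKD 327,184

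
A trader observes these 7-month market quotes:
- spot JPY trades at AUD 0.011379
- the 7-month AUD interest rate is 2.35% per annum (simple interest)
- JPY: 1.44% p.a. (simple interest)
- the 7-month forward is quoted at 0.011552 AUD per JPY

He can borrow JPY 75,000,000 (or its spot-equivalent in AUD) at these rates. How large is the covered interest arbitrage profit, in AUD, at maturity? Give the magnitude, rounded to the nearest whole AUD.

T = 7/12 years.
Route A — deposit JPY, sell forward: 75,000,000 × 1.008400 × 0.011552 = AUD 873,677.76.
Route B — convert at spot, deposit AUD: 75,000,000 × 0.011379 × 1.01370833 = AUD 865,124.03.
The quoted forward overvalues JPY, so borrow AUD, buy JPY at spot, deposit the JPY at 1.44%, and sell the proceeds forward at 0.011552.
Profit = 873,677.76 − 865,124.03 = AUD 8,554.

AUD 8,554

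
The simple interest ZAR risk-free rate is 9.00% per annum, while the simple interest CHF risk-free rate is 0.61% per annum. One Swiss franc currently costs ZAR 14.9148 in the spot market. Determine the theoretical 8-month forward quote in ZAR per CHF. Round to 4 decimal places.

15.7457

T = 8/12 years.
ZAR growth factor: 1 + 0.0900×8/12 = 1.060000.
CHF growth factor: 1 + 0.0061×8/12 = 1.00406667.
Forward (ZAR per CHF) = 14.9148 × 1.060000 / 1.00406667 = 15.745656.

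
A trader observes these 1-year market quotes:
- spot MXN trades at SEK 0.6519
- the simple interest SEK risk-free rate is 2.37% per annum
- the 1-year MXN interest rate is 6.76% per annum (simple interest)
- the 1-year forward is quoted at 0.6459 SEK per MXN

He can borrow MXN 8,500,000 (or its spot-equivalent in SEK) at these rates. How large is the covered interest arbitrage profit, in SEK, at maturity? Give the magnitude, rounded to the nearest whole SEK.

T = 1 year.
Invest the MXN and cover forward: 8,500,000 × 1.067600 × 0.6459 = SEK 5,861,284.14.
Convert at spot and invest in SEK: 8,500,000 × 0.6519 × 1.023700 = SEK 5,672,475.26.
The quoted forward overvalues MXN, so borrow SEK, buy MXN at spot, deposit the MXN at 6.76%, and sell the proceeds forward at 0.6459.
The gap between the two covered legs is SEK 188,809.

SEK 188,809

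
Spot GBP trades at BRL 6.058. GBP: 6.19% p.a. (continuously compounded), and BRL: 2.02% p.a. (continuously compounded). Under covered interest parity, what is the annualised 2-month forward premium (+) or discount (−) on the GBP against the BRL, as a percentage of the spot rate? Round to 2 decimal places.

T = 2/12 years.
No-arbitrage forward: 6.058 × 1.0033723 / 1.0103701 = 6.016042 BRL/GBP.
Annualised premium = (F − S)/S × (1/T) = (6.016042 − 6.058)/6.058 ÷ (2/12) = -4.16%.

-4.16%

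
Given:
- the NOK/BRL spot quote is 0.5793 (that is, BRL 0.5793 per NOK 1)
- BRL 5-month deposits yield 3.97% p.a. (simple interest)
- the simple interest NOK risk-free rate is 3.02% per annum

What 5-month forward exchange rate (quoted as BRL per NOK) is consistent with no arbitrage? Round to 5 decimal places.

T = 5/12 years.
BRL growth factor: 1 + 0.0397×5/12 = 1.0165417.
NOK accumulates by 1 + 0.0302×5/12 = 1.0125833.
Forward (BRL per NOK) = 0.5793 × 1.0165417 / 1.0125833 = 0.5815646.

0.58156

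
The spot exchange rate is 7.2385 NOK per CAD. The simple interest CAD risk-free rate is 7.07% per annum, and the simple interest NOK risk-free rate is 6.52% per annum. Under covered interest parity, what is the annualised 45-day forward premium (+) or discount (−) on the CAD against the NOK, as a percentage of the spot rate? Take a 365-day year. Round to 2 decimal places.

T = 45/365 years.
CIP forward (NOK per CAD) = 7.2385 × 1.0080384/1.0087164 = 7.2336347.
Annualised premium = (F − S)/S × (1/T) = (7.2336347 − 7.2385)/7.2385 ÷ (45/365) = -0.55%.

-0.55%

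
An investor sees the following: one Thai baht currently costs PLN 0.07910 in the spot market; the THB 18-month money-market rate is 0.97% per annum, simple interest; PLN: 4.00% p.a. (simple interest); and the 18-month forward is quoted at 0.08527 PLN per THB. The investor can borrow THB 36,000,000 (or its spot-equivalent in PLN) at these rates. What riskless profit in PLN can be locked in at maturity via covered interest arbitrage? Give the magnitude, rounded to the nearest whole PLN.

PLN 95,928

T = 18/12 years.
Invest the THB and cover forward: 36,000,000 × 1.014550 × 0.08527 = PLN 3,114,384.43.
Convert at spot and invest in PLN: 36,000,000 × 0.07910 × 1.060000 = PLN 3,018,456.00.
The quoted forward overvalues THB, so borrow PLN, buy THB at spot, deposit the THB at 0.97%, and sell the proceeds forward at 0.08527.
Profit = 3,114,384.43 − 3,018,456.00 = PLN 95,928.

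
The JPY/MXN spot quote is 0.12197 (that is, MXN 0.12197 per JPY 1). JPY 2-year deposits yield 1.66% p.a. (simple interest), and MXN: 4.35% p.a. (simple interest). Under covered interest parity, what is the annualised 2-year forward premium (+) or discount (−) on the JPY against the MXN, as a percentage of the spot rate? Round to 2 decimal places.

T = 2 years.
No-arbitrage forward: 0.12197 × 1.087000 / 1.033200 = 0.12832113 MXN/JPY.
(F − S)/S ÷ T = (0.12832113 − 0.12197)/0.12197/2 = 0.026036 → 2.60%.

+2.60%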